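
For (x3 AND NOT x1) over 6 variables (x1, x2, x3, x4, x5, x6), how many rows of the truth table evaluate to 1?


Formula: (x3 AND NOT x1) over 6 vars (64 rows)
Evaluate each row (x1, x2, x3, x4, x5, x6 as bits, MSB first):
  row 0 [000000]: (0 AND NOT 0) -> 0
  row 1 [000001]: (0 AND NOT 0) -> 0
  row 2 [000010]: (0 AND NOT 0) -> 0
  row 3 [000011]: (0 AND NOT 0) -> 0
  row 4 [000100]: (0 AND NOT 0) -> 0
  (every remaining row is evaluated the same way; all 64 results are listed next)
Full result column, 8 rows per line (x1,x2,x3 fixed per line; x4,x5,x6 runs 000..111 left to right):
  rows 0-7 [x1,x2,x3=000]: 00000000  (ones: 0)
  rows 8-15 [x1,x2,x3=001]: 11111111  (ones: 8)
  rows 16-23 [x1,x2,x3=010]: 00000000  (ones: 0)
  rows 24-31 [x1,x2,x3=011]: 11111111  (ones: 8)
  rows 32-39 [x1,x2,x3=100]: 00000000  (ones: 0)
  rows 40-47 [x1,x2,x3=101]: 00000000  (ones: 0)
  rows 48-55 [x1,x2,x3=110]: 00000000  (ones: 0)
  rows 56-63 [x1,x2,x3=111]: 00000000  (ones: 0)
Count of 1-rows = 0+8+0+8+0+0+0+0 = 16

16


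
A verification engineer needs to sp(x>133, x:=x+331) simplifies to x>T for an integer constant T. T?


Formula: sp(P, x:=E) = exists old_x. (x = E[old_x/x]) AND P[old_x/x] (old_x is the value of x before the assignment; eliminate old_x by solving x = E[old_x/x] for old_x)
Step 1: Precondition P: x>133, i.e. old_x > 133
Step 2: Assignment gives x = old_x + 331, so old_x = x - 331
Step 3: Substitute into P: x - 331 > 133
Step 4: Simplify: x > 133+331 = 464

464


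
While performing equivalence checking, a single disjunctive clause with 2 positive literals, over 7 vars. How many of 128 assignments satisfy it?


Step 1: Total=2^7=128
Step 2: Unsat when all 2 false: 2^5=32
Step 3: Sat=128-32=96

96


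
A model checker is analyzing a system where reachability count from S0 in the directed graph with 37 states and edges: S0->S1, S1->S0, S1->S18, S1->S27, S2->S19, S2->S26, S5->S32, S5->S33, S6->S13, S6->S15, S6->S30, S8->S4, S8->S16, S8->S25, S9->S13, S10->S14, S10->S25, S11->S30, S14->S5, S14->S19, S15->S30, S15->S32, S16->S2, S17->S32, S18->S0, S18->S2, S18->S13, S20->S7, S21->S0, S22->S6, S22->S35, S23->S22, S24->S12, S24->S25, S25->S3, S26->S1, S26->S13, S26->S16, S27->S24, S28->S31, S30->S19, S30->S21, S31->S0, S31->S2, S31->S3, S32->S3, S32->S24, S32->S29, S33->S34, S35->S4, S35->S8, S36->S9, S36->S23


BFS from S0:
  layer 0: {S0}
  layer 1: {S1}
  layer 2: {S18, S27}
  layer 3: {S2, S13, S24}
  layer 4: {S12, S19, S25, S26}
  layer 5: {S3, S16}
Reachable set: {S0, S1, S2, S3, S12, S13, S16, S18, S19, S24, S25, S26, S27}
Count = 13

13


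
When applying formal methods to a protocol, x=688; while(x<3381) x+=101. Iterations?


Step 1: x goes from 688 toward 3381 by 101; the body runs while x<3381, so iterations = ceil((bound-start)/step)
Step 2: Distance=2693
Step 3: ceil(2693/101)=27

27


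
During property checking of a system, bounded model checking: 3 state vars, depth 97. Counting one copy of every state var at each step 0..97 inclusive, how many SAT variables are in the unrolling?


BMC unrolls to depth k, creating one copy of each state var for steps 0..k.
Step count = 97 + 1 = 98 (steps 0 through 97)
Vars per step = 3
Total = 3 * 98 = 294

294


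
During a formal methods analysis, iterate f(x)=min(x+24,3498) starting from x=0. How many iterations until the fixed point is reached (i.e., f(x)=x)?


Step 1: x=0, cap=3498, increment=24
Step 2: x grows by 24 each step until capped at 3498; fixed point is x=3498
Step 3: iterations = ceil(3498/24) = 146

146


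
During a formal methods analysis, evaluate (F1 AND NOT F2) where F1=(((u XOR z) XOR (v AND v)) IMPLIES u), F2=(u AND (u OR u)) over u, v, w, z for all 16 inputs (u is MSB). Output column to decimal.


F1 = (((u XOR z) XOR (v AND v)) IMPLIES u)
F2 = (u AND (u OR u))
Counterexample to F1=>F2 is where F1=1 and F2=0.
Evaluate each row (bits = u,v,w,z, MSB first):
  row 0 [0000]: F1=1 F2=0 -> F1&~F2 -> 1
  row 1 [0001]: F1=0 F2=0 -> F1&~F2 -> 0
  row 2 [0010]: F1=1 F2=0 -> F1&~F2 -> 1
  row 3 [0011]: F1=0 F2=0 -> F1&~F2 -> 0
  row 4 [0100]: F1=0 F2=0 -> F1&~F2 -> 0
  row 5 [0101]: F1=1 F2=0 -> F1&~F2 -> 1
  row 6 [0110]: F1=0 F2=0 -> F1&~F2 -> 0
  row 7 [0111]: F1=1 F2=0 -> F1&~F2 -> 1
  row 8 [1000]: F1=1 F2=1 -> F1&~F2 -> 0
  row 9 [1001]: F1=1 F2=1 -> F1&~F2 -> 0
  row 10 [1010]: F1=1 F2=1 -> F1&~F2 -> 0
  row 11 [1011]: F1=1 F2=1 -> F1&~F2 -> 0
  row 12 [1100]: F1=1 F2=1 -> F1&~F2 -> 0
  row 13 [1101]: F1=1 F2=1 -> F1&~F2 -> 0
  row 14 [1110]: F1=1 F2=1 -> F1&~F2 -> 0
  row 15 [1111]: F1=1 F2=1 -> F1&~F2 -> 0
Full result column, 4 rows per line (u,v fixed per line; w,z runs 00..11 left to right):
  rows 0-3 [u,v=00]: 1010  = hex A
  rows 4-7 [u,v=01]: 0101  = hex 5
  rows 8-11 [u,v=10]: 0000  = hex 0
  rows 12-15 [u,v=11]: 0000  = hex 0
Counterexample vector (row 0 .. row 15) = 1010010100000000
Output column grouped in 4s = 1010 0101 0000 0000 = 0xA500
Convert to decimal digit by digit (value = value*16 + digit):
  A -> 10
  10*16 + 5 = 165
  165*16 + 0 = 2640
  2640*16 + 0 = 42240
Decimal = 42240

42240


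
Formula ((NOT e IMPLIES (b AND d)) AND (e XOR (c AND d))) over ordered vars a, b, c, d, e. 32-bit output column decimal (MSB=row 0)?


Formula: ((NOT e IMPLIES (b AND d)) AND (e XOR (c AND d))) over a, b, c, d, e (32 rows)
Evaluate each row (bits = a,b,c,d,e, MSB first):
  row 0 [00000]: ((NOT 0 IMPLIES (0 AND 0)) AND (0 XOR (0 AND 0))) -> 0
  row 1 [00001]: ((NOT 1 IMPLIES (0 AND 0)) AND (1 XOR (0 AND 0))) -> 1
  row 2 [00010]: ((NOT 0 IMPLIES (0 AND 1)) AND (0 XOR (0 AND 1))) -> 0
  row 3 [00011]: ((NOT 1 IMPLIES (0 AND 1)) AND (1 XOR (0 AND 1))) -> 1
  row 4 [00100]: ((NOT 0 IMPLIES (0 AND 0)) AND (0 XOR (1 AND 0))) -> 0
  row 5 [00101]: ((NOT 1 IMPLIES (0 AND 0)) AND (1 XOR (1 AND 0))) -> 1
  row 6 [00110]: ((NOT 0 IMPLIES (0 AND 1)) AND (0 XOR (1 AND 1))) -> 0
  row 7 [00111]: ((NOT 1 IMPLIES (0 AND 1)) AND (1 XOR (1 AND 1))) -> 0
  row 8 [01000]: ((NOT 0 IMPLIES (1 AND 0)) AND (0 XOR (0 AND 0))) -> 0
  row 9 [01001]: ((NOT 1 IMPLIES (1 AND 0)) AND (1 XOR (0 AND 0))) -> 1
  row 10 [01010]: ((NOT 0 IMPLIES (1 AND 1)) AND (0 XOR (0 AND 1))) -> 0
  row 11 [01011]: ((NOT 1 IMPLIES (1 AND 1)) AND (1 XOR (0 AND 1))) -> 1
  row 12 [01100]: ((NOT 0 IMPLIES (1 AND 0)) AND (0 XOR (1 AND 0))) -> 0
  row 13 [01101]: ((NOT 1 IMPLIES (1 AND 0)) AND (1 XOR (1 AND 0))) -> 1
  row 14 [01110]: ((NOT 0 IMPLIES (1 AND 1)) AND (0 XOR (1 AND 1))) -> 1
  row 15 [01111]: ((NOT 1 IMPLIES (1 AND 1)) AND (1 XOR (1 AND 1))) -> 0
  row 16 [10000]: ((NOT 0 IMPLIES (0 AND 0)) AND (0 XOR (0 AND 0))) -> 0
  row 17 [10001]: ((NOT 1 IMPLIES (0 AND 0)) AND (1 XOR (0 AND 0))) -> 1
  row 18 [10010]: ((NOT 0 IMPLIES (0 AND 1)) AND (0 XOR (0 AND 1))) -> 0
  row 19 [10011]: ((NOT 1 IMPLIES (0 AND 1)) AND (1 XOR (0 AND 1))) -> 1
  row 20 [10100]: ((NOT 0 IMPLIES (0 AND 0)) AND (0 XOR (1 AND 0))) -> 0
  row 21 [10101]: ((NOT 1 IMPLIES (0 AND 0)) AND (1 XOR (1 AND 0))) -> 1
  row 22 [10110]: ((NOT 0 IMPLIES (0 AND 1)) AND (0 XOR (1 AND 1))) -> 0
  row 23 [10111]: ((NOT 1 IMPLIES (0 AND 1)) AND (1 XOR (1 AND 1))) -> 0
  row 24 [11000]: ((NOT 0 IMPLIES (1 AND 0)) AND (0 XOR (0 AND 0))) -> 0
  row 25 [11001]: ((NOT 1 IMPLIES (1 AND 0)) AND (1 XOR (0 AND 0))) -> 1
  row 26 [11010]: ((NOT 0 IMPLIES (1 AND 1)) AND (0 XOR (0 AND 1))) -> 0
  row 27 [11011]: ((NOT 1 IMPLIES (1 AND 1)) AND (1 XOR (0 AND 1))) -> 1
  row 28 [11100]: ((NOT 0 IMPLIES (1 AND 0)) AND (0 XOR (1 AND 0))) -> 0
  row 29 [11101]: ((NOT 1 IMPLIES (1 AND 0)) AND (1 XOR (1 AND 0))) -> 1
  row 30 [11110]: ((NOT 0 IMPLIES (1 AND 1)) AND (0 XOR (1 AND 1))) -> 1
  row 31 [11111]: ((NOT 1 IMPLIES (1 AND 1)) AND (1 XOR (1 AND 1))) -> 0
Full result column, 4 rows per line (a,b,c fixed per line; d,e runs 00..11 left to right):
  rows 0-3 [a,b,c=000]: 0101  = hex 5
  rows 4-7 [a,b,c=001]: 0100  = hex 4
  rows 8-11 [a,b,c=010]: 0101  = hex 5
  rows 12-15 [a,b,c=011]: 0110  = hex 6
  rows 16-19 [a,b,c=100]: 0101  = hex 5
  rows 20-23 [a,b,c=101]: 0100  = hex 4
  rows 24-27 [a,b,c=110]: 0101  = hex 5
  rows 28-31 [a,b,c=111]: 0110  = hex 6
Output column (row 0 .. row 31) = 01010100010101100101010001010110
Output column grouped in 4s = 0101 0100 0101 0110 0101 0100 0101 0110 = 0x54565456
Convert to decimal digit by digit (value = value*16 + digit):
  5 -> 5
  5*16 + 4 = 84
  84*16 + 5 = 1349
  1349*16 + 6 = 21590
  21590*16 + 5 = 345445
  345445*16 + 4 = 5527124
  5527124*16 + 5 = 88433989
  88433989*16 + 6 = 1414943830
Decimal = 1414943830

1414943830


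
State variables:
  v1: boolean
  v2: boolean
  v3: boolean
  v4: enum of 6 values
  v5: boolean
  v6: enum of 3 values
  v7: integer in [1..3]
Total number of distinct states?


State space = product of domain sizes of all variables.
Domain sizes:
  v1 (boolean): 2
  v2 (boolean): 2
  v3 (boolean): 2
  v4 (enum of 6 values): 6
  v5 (boolean): 2
  v6 (enum of 3 values): 3
  v7 (integer in [1..3]): 3
Product = 2 * 2 * 2 * 6 * 2 * 3 * 3 = 864

864


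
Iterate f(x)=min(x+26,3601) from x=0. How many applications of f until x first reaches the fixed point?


Step 1: x=0, cap=3601, increment=26
Step 2: x grows by 26 each step until capped at 3601; fixed point is x=3601
Step 3: iterations = ceil(3601/26) = 139

139


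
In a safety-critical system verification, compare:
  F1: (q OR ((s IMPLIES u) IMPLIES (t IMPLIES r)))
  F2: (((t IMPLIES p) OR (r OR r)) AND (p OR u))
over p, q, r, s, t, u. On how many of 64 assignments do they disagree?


F1 = (q OR ((s IMPLIES u) IMPLIES (t IMPLIES r)))
F2 = (((t IMPLIES p) OR (r OR r)) AND (p OR u))
Evaluate both on each of 64 rows (bits = p,q,r,s,t,u):
  row 0 [000000]: F1=1 F2=0 (differ) -> 1
  row 1 [000001]: F1=1 F2=1 -> 0
  row 2 [000010]: F1=0 F2=0 -> 0
  row 3 [000011]: F1=0 F2=0 -> 0
  row 4 [000100]: F1=1 F2=0 (differ) -> 1
  (every remaining row is evaluated the same way; all 64 results are listed next)
Full result column, 8 rows per line (p,q,r fixed per line; s,t,u runs 000..111 left to right):
  rows 0-7 [p,q,r=000]: 10001010  (ones: 3)
  rows 8-15 [p,q,r=001]: 10101010  (ones: 4)
  rows 16-23 [p,q,r=010]: 10111011  (ones: 6)
  rows 24-31 [p,q,r=011]: 10101010  (ones: 4)
  rows 32-39 [p,q,r=100]: 00110001  (ones: 3)
  rows 40-47 [p,q,r=101]: 00000000  (ones: 0)
  rows 48-55 [p,q,r=110]: 00000000  (ones: 0)
  rows 56-63 [p,q,r=111]: 00000000  (ones: 0)
Disagreements = 3+4+6+4+3+0+0+0 = 20

20


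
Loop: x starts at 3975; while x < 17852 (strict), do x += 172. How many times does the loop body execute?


Step 1: x goes from 3975 toward 17852 by 172; the body runs while x<17852, so iterations = ceil((bound-start)/step)
Step 2: Distance=13877
Step 3: ceil(13877/172)=81

81


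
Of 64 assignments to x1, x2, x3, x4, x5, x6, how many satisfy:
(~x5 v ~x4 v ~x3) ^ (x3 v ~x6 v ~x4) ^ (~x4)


CNF with 3 clauses over 6 vars (64 assignments).
An assignment satisfies CNF iff every clause has >=1 true literal.
Check each row (bits = x1,x2,x3,x4,x5,x6; clause T/F shown):
  row 0 [000000]: clauses=TTT -> 1
  row 1 [000001]: clauses=TTT -> 1
  row 2 [000010]: clauses=TTT -> 1
  row 3 [000011]: clauses=TTT -> 1
  row 4 [000100]: clauses=TTF -> 0
  (every remaining row is evaluated the same way; all 64 results are listed next)
Full result column, 8 rows per line (x1,x2,x3 fixed per line; x4,x5,x6 runs 000..111 left to right):
  rows 0-7 [x1,x2,x3=000]: 11110000  (ones: 4)
  rows 8-15 [x1,x2,x3=001]: 11110000  (ones: 4)
  rows 16-23 [x1,x2,x3=010]: 11110000  (ones: 4)
  rows 24-31 [x1,x2,x3=011]: 11110000  (ones: 4)
  rows 32-39 [x1,x2,x3=100]: 11110000  (ones: 4)
  rows 40-47 [x1,x2,x3=101]: 11110000  (ones: 4)
  rows 48-55 [x1,x2,x3=110]: 11110000  (ones: 4)
  rows 56-63 [x1,x2,x3=111]: 11110000  (ones: 4)
Satisfying assignments = 4+4+4+4+4+4+4+4 = 32

32


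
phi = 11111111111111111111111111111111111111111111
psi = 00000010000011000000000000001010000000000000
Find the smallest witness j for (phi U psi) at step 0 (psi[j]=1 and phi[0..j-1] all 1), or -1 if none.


(phi U psi) at 0: need smallest j with psi[j]=1 and phi[i]=1 for all i in [0,j).
Scan from step 0:
  step 0: phi=1, psi=0 -> continue
  step 1: phi=1, psi=0 -> continue
  step 2: phi=1, psi=0 -> continue
  step 3: phi=1, psi=0 -> continue
  step 6: psi=1 and phi held for [0,6) -> witness found
Witness step = 6

6


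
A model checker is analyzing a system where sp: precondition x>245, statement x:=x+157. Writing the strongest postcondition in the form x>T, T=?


Formula: sp(P, x:=E) = exists old_x. (x = E[old_x/x]) AND P[old_x/x] (old_x is the value of x before the assignment; eliminate old_x by solving x = E[old_x/x] for old_x)
Step 1: Precondition P: x>245, i.e. old_x > 245
Step 2: Assignment gives x = old_x + 157, so old_x = x - 157
Step 3: Substitute into P: x - 157 > 245
Step 4: Simplify: x > 245+157 = 402

402


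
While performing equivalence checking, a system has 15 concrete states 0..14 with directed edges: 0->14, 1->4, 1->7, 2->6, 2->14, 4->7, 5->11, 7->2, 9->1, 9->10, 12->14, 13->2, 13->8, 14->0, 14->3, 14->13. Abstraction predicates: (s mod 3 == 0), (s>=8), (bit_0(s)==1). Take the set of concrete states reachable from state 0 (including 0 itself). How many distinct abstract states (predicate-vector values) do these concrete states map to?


BFS from 0:
Concrete reachable: {0, 2, 3, 6, 8, 13, 14}
Abstract via predicates (s mod 3 == 0), (s>=8), (bit_0(s)==1):
  (0,0,0) <- {2}
  (0,1,0) <- {8, 14}
  (0,1,1) <- {13}
  (1,0,0) <- {0, 6}
  (1,0,1) <- {3}
Distinct abstract states = 5

5


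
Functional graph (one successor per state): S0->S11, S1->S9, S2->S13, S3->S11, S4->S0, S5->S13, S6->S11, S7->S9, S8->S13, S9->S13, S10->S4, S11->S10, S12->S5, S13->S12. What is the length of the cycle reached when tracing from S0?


Trace from S0 until a state repeats:
  S0 -> S11 -> S10 -> S4 -> S0
S0 first seen at step 0, revisited at step 4.
Cycle length = 4 - 0 = 4

4


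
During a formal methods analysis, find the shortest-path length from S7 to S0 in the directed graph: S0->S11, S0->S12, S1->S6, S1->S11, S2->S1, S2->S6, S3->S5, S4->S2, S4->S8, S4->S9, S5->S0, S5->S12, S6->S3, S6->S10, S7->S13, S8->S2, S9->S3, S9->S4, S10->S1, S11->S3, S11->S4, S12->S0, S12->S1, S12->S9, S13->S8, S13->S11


BFS layer-by-layer from S7:
  dist 0: {S7}
  dist 1: {S13}
  dist 2: {S8, S11}
  dist 3: {S2, S3, S4}
  dist 4: {S1, S5, S6, S9}
  dist 5: {S0, S10, S12}
  -> S0 reached at distance 5
Shortest path length = 5

5


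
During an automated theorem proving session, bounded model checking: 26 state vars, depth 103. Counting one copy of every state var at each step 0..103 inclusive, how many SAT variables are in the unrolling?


BMC unrolls to depth k, creating one copy of each state var for steps 0..k.
Step count = 103 + 1 = 104 (steps 0 through 103)
Vars per step = 26
Total = 26 * 104 = 2704

2704


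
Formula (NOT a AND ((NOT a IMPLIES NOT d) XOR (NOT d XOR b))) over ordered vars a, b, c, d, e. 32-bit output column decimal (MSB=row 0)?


Formula: (NOT a AND ((NOT a IMPLIES NOT d) XOR (NOT d XOR b))) over a, b, c, d, e (32 rows)
Evaluate each row (bits = a,b,c,d,e, MSB first):
  row 0 [00000]: (NOT 0 AND ((NOT 0 IMPLIES NOT 0) XOR (NOT 0 XOR 0))) -> 0
  row 1 [00001]: (NOT 0 AND ((NOT 0 IMPLIES NOT 0) XOR (NOT 0 XOR 0))) -> 0
  row 2 [00010]: (NOT 0 AND ((NOT 0 IMPLIES NOT 1) XOR (NOT 1 XOR 0))) -> 0
  row 3 [00011]: (NOT 0 AND ((NOT 0 IMPLIES NOT 1) XOR (NOT 1 XOR 0))) -> 0
  row 4 [00100]: (NOT 0 AND ((NOT 0 IMPLIES NOT 0) XOR (NOT 0 XOR 0))) -> 0
  row 5 [00101]: (NOT 0 AND ((NOT 0 IMPLIES NOT 0) XOR (NOT 0 XOR 0))) -> 0
  row 6 [00110]: (NOT 0 AND ((NOT 0 IMPLIES NOT 1) XOR (NOT 1 XOR 0))) -> 0
  row 7 [00111]: (NOT 0 AND ((NOT 0 IMPLIES NOT 1) XOR (NOT 1 XOR 0))) -> 0
  row 8 [01000]: (NOT 0 AND ((NOT 0 IMPLIES NOT 0) XOR (NOT 0 XOR 1))) -> 1
  row 9 [01001]: (NOT 0 AND ((NOT 0 IMPLIES NOT 0) XOR (NOT 0 XOR 1))) -> 1
  row 10 [01010]: (NOT 0 AND ((NOT 0 IMPLIES NOT 1) XOR (NOT 1 XOR 1))) -> 1
  row 11 [01011]: (NOT 0 AND ((NOT 0 IMPLIES NOT 1) XOR (NOT 1 XOR 1))) -> 1
  row 12 [01100]: (NOT 0 AND ((NOT 0 IMPLIES NOT 0) XOR (NOT 0 XOR 1))) -> 1
  row 13 [01101]: (NOT 0 AND ((NOT 0 IMPLIES NOT 0) XOR (NOT 0 XOR 1))) -> 1
  row 14 [01110]: (NOT 0 AND ((NOT 0 IMPLIES NOT 1) XOR (NOT 1 XOR 1))) -> 1
  row 15 [01111]: (NOT 0 AND ((NOT 0 IMPLIES NOT 1) XOR (NOT 1 XOR 1))) -> 1
  row 16 [10000]: (NOT 1 AND ((NOT 1 IMPLIES NOT 0) XOR (NOT 0 XOR 0))) -> 0
  row 17 [10001]: (NOT 1 AND ((NOT 1 IMPLIES NOT 0) XOR (NOT 0 XOR 0))) -> 0
  row 18 [10010]: (NOT 1 AND ((NOT 1 IMPLIES NOT 1) XOR (NOT 1 XOR 0))) -> 0
  row 19 [10011]: (NOT 1 AND ((NOT 1 IMPLIES NOT 1) XOR (NOT 1 XOR 0))) -> 0
  row 20 [10100]: (NOT 1 AND ((NOT 1 IMPLIES NOT 0) XOR (NOT 0 XOR 0))) -> 0
  row 21 [10101]: (NOT 1 AND ((NOT 1 IMPLIES NOT 0) XOR (NOT 0 XOR 0))) -> 0
  row 22 [10110]: (NOT 1 AND ((NOT 1 IMPLIES NOT 1) XOR (NOT 1 XOR 0))) -> 0
  row 23 [10111]: (NOT 1 AND ((NOT 1 IMPLIES NOT 1) XOR (NOT 1 XOR 0))) -> 0
  row 24 [11000]: (NOT 1 AND ((NOT 1 IMPLIES NOT 0) XOR (NOT 0 XOR 1))) -> 0
  row 25 [11001]: (NOT 1 AND ((NOT 1 IMPLIES NOT 0) XOR (NOT 0 XOR 1))) -> 0
  row 26 [11010]: (NOT 1 AND ((NOT 1 IMPLIES NOT 1) XOR (NOT 1 XOR 1))) -> 0
  row 27 [11011]: (NOT 1 AND ((NOT 1 IMPLIES NOT 1) XOR (NOT 1 XOR 1))) -> 0
  row 28 [11100]: (NOT 1 AND ((NOT 1 IMPLIES NOT 0) XOR (NOT 0 XOR 1))) -> 0
  row 29 [11101]: (NOT 1 AND ((NOT 1 IMPLIES NOT 0) XOR (NOT 0 XOR 1))) -> 0
  row 30 [11110]: (NOT 1 AND ((NOT 1 IMPLIES NOT 1) XOR (NOT 1 XOR 1))) -> 0
  row 31 [11111]: (NOT 1 AND ((NOT 1 IMPLIES NOT 1) XOR (NOT 1 XOR 1))) -> 0
Full result column, 4 rows per line (a,b,c fixed per line; d,e runs 00..11 left to right):
  rows 0-3 [a,b,c=000]: 0000  = hex 0
  rows 4-7 [a,b,c=001]: 0000  = hex 0
  rows 8-11 [a,b,c=010]: 1111  = hex F
  rows 12-15 [a,b,c=011]: 1111  = hex F
  rows 16-19 [a,b,c=100]: 0000  = hex 0
  rows 20-23 [a,b,c=101]: 0000  = hex 0
  rows 24-27 [a,b,c=110]: 0000  = hex 0
  rows 28-31 [a,b,c=111]: 0000  = hex 0
Output column (row 0 .. row 31) = 00000000111111110000000000000000
Output column grouped in 4s = 0000 0000 1111 1111 0000 0000 0000 0000 = 0x00FF0000
Convert to decimal digit by digit (value = value*16 + digit):
  0 -> 0
  0*16 + 0 = 0
  0*16 + 15 (F) = 15
  15*16 + 15 (F) = 255
  255*16 + 0 = 4080
  4080*16 + 0 = 65280
  65280*16 + 0 = 1044480
  1044480*16 + 0 = 16711680
Decimal = 16711680

16711680


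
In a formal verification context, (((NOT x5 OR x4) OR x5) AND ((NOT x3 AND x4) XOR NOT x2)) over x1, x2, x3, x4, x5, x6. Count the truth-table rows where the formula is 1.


Formula: (((NOT x5 OR x4) OR x5) AND ((NOT x3 AND x4) XOR NOT x2)) over 6 vars (64 rows)
Evaluate each row (x1, x2, x3, x4, x5, x6 as bits, MSB first):
  row 0 [000000]: (((NOT 0 OR 0) OR 0) AND ((NOT 0 AND 0) XOR NOT 0)) -> 1
  row 1 [000001]: (((NOT 0 OR 0) OR 0) AND ((NOT 0 AND 0) XOR NOT 0)) -> 1
  row 2 [000010]: (((NOT 1 OR 0) OR 1) AND ((NOT 0 AND 0) XOR NOT 0)) -> 1
  row 3 [000011]: (((NOT 1 OR 0) OR 1) AND ((NOT 0 AND 0) XOR NOT 0)) -> 1
  row 4 [000100]: (((NOT 0 OR 1) OR 0) AND ((NOT 0 AND 1) XOR NOT 0)) -> 0
  (every remaining row is evaluated the same way; all 64 results are listed next)
Full result column, 8 rows per line (x1,x2,x3 fixed per line; x4,x5,x6 runs 000..111 left to right):
  rows 0-7 [x1,x2,x3=000]: 11110000  (ones: 4)
  rows 8-15 [x1,x2,x3=001]: 11111111  (ones: 8)
  rows 16-23 [x1,x2,x3=010]: 00001111  (ones: 4)
  rows 24-31 [x1,x2,x3=011]: 00000000  (ones: 0)
  rows 32-39 [x1,x2,x3=100]: 11110000  (ones: 4)
  rows 40-47 [x1,x2,x3=101]: 11111111  (ones: 8)
  rows 48-55 [x1,x2,x3=110]: 00001111  (ones: 4)
  rows 56-63 [x1,x2,x3=111]: 00000000  (ones: 0)
Count of 1-rows = 4+8+4+0+4+8+4+0 = 32

32


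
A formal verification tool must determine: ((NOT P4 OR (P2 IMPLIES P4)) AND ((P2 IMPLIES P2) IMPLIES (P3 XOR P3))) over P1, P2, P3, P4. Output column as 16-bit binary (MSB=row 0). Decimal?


Formula: ((NOT P4 OR (P2 IMPLIES P4)) AND ((P2 IMPLIES P2) IMPLIES (P3 XOR P3))) over P1, P2, P3, P4 (16 rows)
Evaluate each row (bits = P1,P2,P3,P4, MSB first):
  row 0 [0000]: ((NOT 0 OR (0 IMPLIES 0)) AND ((0 IMPLIES 0) IMPLIES (0 XOR 0))) -> 0
  row 1 [0001]: ((NOT 1 OR (0 IMPLIES 1)) AND ((0 IMPLIES 0) IMPLIES (0 XOR 0))) -> 0
  row 2 [0010]: ((NOT 0 OR (0 IMPLIES 0)) AND ((0 IMPLIES 0) IMPLIES (1 XOR 1))) -> 0
  row 3 [0011]: ((NOT 1 OR (0 IMPLIES 1)) AND ((0 IMPLIES 0) IMPLIES (1 XOR 1))) -> 0
  row 4 [0100]: ((NOT 0 OR (1 IMPLIES 0)) AND ((1 IMPLIES 1) IMPLIES (0 XOR 0))) -> 0
  row 5 [0101]: ((NOT 1 OR (1 IMPLIES 1)) AND ((1 IMPLIES 1) IMPLIES (0 XOR 0))) -> 0
  row 6 [0110]: ((NOT 0 OR (1 IMPLIES 0)) AND ((1 IMPLIES 1) IMPLIES (1 XOR 1))) -> 0
  row 7 [0111]: ((NOT 1 OR (1 IMPLIES 1)) AND ((1 IMPLIES 1) IMPLIES (1 XOR 1))) -> 0
  row 8 [1000]: ((NOT 0 OR (0 IMPLIES 0)) AND ((0 IMPLIES 0) IMPLIES (0 XOR 0))) -> 0
  row 9 [1001]: ((NOT 1 OR (0 IMPLIES 1)) AND ((0 IMPLIES 0) IMPLIES (0 XOR 0))) -> 0
  row 10 [1010]: ((NOT 0 OR (0 IMPLIES 0)) AND ((0 IMPLIES 0) IMPLIES (1 XOR 1))) -> 0
  row 11 [1011]: ((NOT 1 OR (0 IMPLIES 1)) AND ((0 IMPLIES 0) IMPLIES (1 XOR 1))) -> 0
  row 12 [1100]: ((NOT 0 OR (1 IMPLIES 0)) AND ((1 IMPLIES 1) IMPLIES (0 XOR 0))) -> 0
  row 13 [1101]: ((NOT 1 OR (1 IMPLIES 1)) AND ((1 IMPLIES 1) IMPLIES (0 XOR 0))) -> 0
  row 14 [1110]: ((NOT 0 OR (1 IMPLIES 0)) AND ((1 IMPLIES 1) IMPLIES (1 XOR 1))) -> 0
  row 15 [1111]: ((NOT 1 OR (1 IMPLIES 1)) AND ((1 IMPLIES 1) IMPLIES (1 XOR 1))) -> 0
Full result column, 4 rows per line (P1,P2 fixed per line; P3,P4 runs 00..11 left to right):
  rows 0-3 [P1,P2=00]: 0000  = hex 0
  rows 4-7 [P1,P2=01]: 0000  = hex 0
  rows 8-11 [P1,P2=10]: 0000  = hex 0
  rows 12-15 [P1,P2=11]: 0000  = hex 0
Output column (row 0 .. row 15) = 0000000000000000
Output column grouped in 4s = 0000 0000 0000 0000 = 0x0000
Convert to decimal digit by digit (value = value*16 + digit):
  0 -> 0
  0*16 + 0 = 0
  0*16 + 0 = 0
  0*16 + 0 = 0
Decimal = 0

0


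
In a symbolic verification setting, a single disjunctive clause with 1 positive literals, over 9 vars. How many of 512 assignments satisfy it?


Step 1: Total=2^9=512
Step 2: Unsat when all 1 false: 2^8=256
Step 3: Sat=512-256=256

256


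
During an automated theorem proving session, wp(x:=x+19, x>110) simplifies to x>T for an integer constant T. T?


Formula: wp(x:=E, P) = P[E/x] (substitute E for x in postcondition)
Step 1: Postcondition: x>110
Step 2: Substitute x+19 for x: x+19>110
Step 3: Solve for x: x > 110-19 = 91

91


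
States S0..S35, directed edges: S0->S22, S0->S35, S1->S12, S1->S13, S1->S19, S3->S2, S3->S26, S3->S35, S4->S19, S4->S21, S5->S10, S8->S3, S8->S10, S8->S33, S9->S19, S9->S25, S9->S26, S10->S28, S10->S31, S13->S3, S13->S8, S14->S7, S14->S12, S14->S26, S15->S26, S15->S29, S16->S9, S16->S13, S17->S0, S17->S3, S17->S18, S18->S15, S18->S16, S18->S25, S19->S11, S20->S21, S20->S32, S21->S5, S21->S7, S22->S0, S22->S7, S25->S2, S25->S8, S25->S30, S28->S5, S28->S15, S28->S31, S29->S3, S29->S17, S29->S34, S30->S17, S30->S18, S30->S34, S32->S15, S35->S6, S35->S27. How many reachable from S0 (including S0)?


BFS from S0:
  layer 0: {S0}
  layer 1: {S22, S35}
  layer 2: {S6, S7, S27}
Reachable set: {S0, S6, S7, S22, S27, S35}
Count = 6

6


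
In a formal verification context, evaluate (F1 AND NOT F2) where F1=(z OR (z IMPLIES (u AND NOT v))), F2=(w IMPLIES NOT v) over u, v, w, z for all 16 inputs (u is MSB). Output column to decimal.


F1 = (z OR (z IMPLIES (u AND NOT v)))
F2 = (w IMPLIES NOT v)
Counterexample to F1=>F2 is where F1=1 and F2=0.
Evaluate each row (bits = u,v,w,z, MSB first):
  row 0 [0000]: F1=1 F2=1 -> F1&~F2 -> 0
  row 1 [0001]: F1=1 F2=1 -> F1&~F2 -> 0
  row 2 [0010]: F1=1 F2=1 -> F1&~F2 -> 0
  row 3 [0011]: F1=1 F2=1 -> F1&~F2 -> 0
  row 4 [0100]: F1=1 F2=1 -> F1&~F2 -> 0
  row 5 [0101]: F1=1 F2=1 -> F1&~F2 -> 0
  row 6 [0110]: F1=1 F2=0 -> F1&~F2 -> 1
  row 7 [0111]: F1=1 F2=0 -> F1&~F2 -> 1
  row 8 [1000]: F1=1 F2=1 -> F1&~F2 -> 0
  row 9 [1001]: F1=1 F2=1 -> F1&~F2 -> 0
  row 10 [1010]: F1=1 F2=1 -> F1&~F2 -> 0
  row 11 [1011]: F1=1 F2=1 -> F1&~F2 -> 0
  row 12 [1100]: F1=1 F2=1 -> F1&~F2 -> 0
  row 13 [1101]: F1=1 F2=1 -> F1&~F2 -> 0
  row 14 [1110]: F1=1 F2=0 -> F1&~F2 -> 1
  row 15 [1111]: F1=1 F2=0 -> F1&~F2 -> 1
Full result column, 4 rows per line (u,v fixed per line; w,z runs 00..11 left to right):
  rows 0-3 [u,v=00]: 0000  = hex 0
  rows 4-7 [u,v=01]: 0011  = hex 3
  rows 8-11 [u,v=10]: 0000  = hex 0
  rows 12-15 [u,v=11]: 0011  = hex 3
Counterexample vector (row 0 .. row 15) = 0000001100000011
Output column grouped in 4s = 0000 0011 0000 0011 = 0x0303
Convert to decimal digit by digit (value = value*16 + digit):
  0 -> 0
  0*16 + 3 = 3
  3*16 + 0 = 48
  48*16 + 3 = 771
Decimal = 771

771


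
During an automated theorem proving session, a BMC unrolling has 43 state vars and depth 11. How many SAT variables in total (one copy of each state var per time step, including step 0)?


BMC unrolls to depth k, creating one copy of each state var for steps 0..k.
Step count = 11 + 1 = 12 (steps 0 through 11)
Vars per step = 43
Total = 43 * 12 = 516

516


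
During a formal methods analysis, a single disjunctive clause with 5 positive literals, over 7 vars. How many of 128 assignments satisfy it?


Step 1: Total=2^7=128
Step 2: Unsat when all 5 false: 2^2=4
Step 3: Sat=128-4=124

124


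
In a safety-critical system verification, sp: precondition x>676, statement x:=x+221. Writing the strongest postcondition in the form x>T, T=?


Formula: sp(P, x:=E) = exists old_x. (x = E[old_x/x]) AND P[old_x/x] (old_x is the value of x before the assignment; eliminate old_x by solving x = E[old_x/x] for old_x)
Step 1: Precondition P: x>676, i.e. old_x > 676
Step 2: Assignment gives x = old_x + 221, so old_x = x - 221
Step 3: Substitute into P: x - 221 > 676
Step 4: Simplify: x > 676+221 = 897

897


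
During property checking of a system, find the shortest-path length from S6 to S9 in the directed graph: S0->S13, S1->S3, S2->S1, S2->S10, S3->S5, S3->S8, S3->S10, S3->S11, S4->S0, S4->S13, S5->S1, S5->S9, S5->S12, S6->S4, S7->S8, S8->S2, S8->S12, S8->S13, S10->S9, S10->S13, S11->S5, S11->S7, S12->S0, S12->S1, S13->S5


BFS layer-by-layer from S6:
  dist 0: {S6}
  dist 1: {S4}
  dist 2: {S0, S13}
  dist 3: {S5}
  dist 4: {S1, S9, S12}
  -> S9 reached at distance 4
Shortest path length = 4

4


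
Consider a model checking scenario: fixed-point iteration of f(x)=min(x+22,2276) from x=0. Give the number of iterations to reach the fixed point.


Step 1: x=0, cap=2276, increment=22
Step 2: x grows by 22 each step until capped at 2276; fixed point is x=2276
Step 3: iterations = ceil(2276/22) = 104

104


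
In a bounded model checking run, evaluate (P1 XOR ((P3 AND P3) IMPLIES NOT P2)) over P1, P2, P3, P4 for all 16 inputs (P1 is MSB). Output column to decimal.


Formula: (P1 XOR ((P3 AND P3) IMPLIES NOT P2)) over P1, P2, P3, P4 (16 rows)
Evaluate each row (bits = P1,P2,P3,P4, MSB first):
  row 0 [0000]: (0 XOR ((0 AND 0) IMPLIES NOT 0)) -> 1
  row 1 [0001]: (0 XOR ((0 AND 0) IMPLIES NOT 0)) -> 1
  row 2 [0010]: (0 XOR ((1 AND 1) IMPLIES NOT 0)) -> 1
  row 3 [0011]: (0 XOR ((1 AND 1) IMPLIES NOT 0)) -> 1
  row 4 [0100]: (0 XOR ((0 AND 0) IMPLIES NOT 1)) -> 1
  row 5 [0101]: (0 XOR ((0 AND 0) IMPLIES NOT 1)) -> 1
  row 6 [0110]: (0 XOR ((1 AND 1) IMPLIES NOT 1)) -> 0
  row 7 [0111]: (0 XOR ((1 AND 1) IMPLIES NOT 1)) -> 0
  row 8 [1000]: (1 XOR ((0 AND 0) IMPLIES NOT 0)) -> 0
  row 9 [1001]: (1 XOR ((0 AND 0) IMPLIES NOT 0)) -> 0
  row 10 [1010]: (1 XOR ((1 AND 1) IMPLIES NOT 0)) -> 0
  row 11 [1011]: (1 XOR ((1 AND 1) IMPLIES NOT 0)) -> 0
  row 12 [1100]: (1 XOR ((0 AND 0) IMPLIES NOT 1)) -> 0
  row 13 [1101]: (1 XOR ((0 AND 0) IMPLIES NOT 1)) -> 0
  row 14 [1110]: (1 XOR ((1 AND 1) IMPLIES NOT 1)) -> 1
  row 15 [1111]: (1 XOR ((1 AND 1) IMPLIES NOT 1)) -> 1
Full result column, 4 rows per line (P1,P2 fixed per line; P3,P4 runs 00..11 left to right):
  rows 0-3 [P1,P2=00]: 1111  = hex F
  rows 4-7 [P1,P2=01]: 1100  = hex C
  rows 8-11 [P1,P2=10]: 0000  = hex 0
  rows 12-15 [P1,P2=11]: 0011  = hex 3
Output column (row 0 .. row 15) = 1111110000000011
Output column grouped in 4s = 1111 1100 0000 0011 = 0xFC03
Convert to decimal digit by digit (value = value*16 + digit):
  F -> 15
  15*16 + 12 (C) = 252
  252*16 + 0 = 4032
  4032*16 + 3 = 64515
Decimal = 64515

64515


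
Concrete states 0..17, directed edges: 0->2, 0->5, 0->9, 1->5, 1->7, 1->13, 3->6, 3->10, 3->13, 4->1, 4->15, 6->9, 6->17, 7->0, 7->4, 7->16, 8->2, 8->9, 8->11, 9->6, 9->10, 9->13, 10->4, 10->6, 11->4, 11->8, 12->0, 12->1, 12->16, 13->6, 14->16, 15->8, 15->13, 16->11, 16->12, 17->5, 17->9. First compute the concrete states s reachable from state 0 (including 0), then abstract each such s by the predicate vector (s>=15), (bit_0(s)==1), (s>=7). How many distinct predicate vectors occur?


BFS from 0:
Concrete reachable: {0, 1, 2, 4, 5, 6, 7, 8, 9, 10, 11, 12, 13, 15, 16, 17}
Abstract via predicates (s>=15), (bit_0(s)==1), (s>=7):
  (0,0,0) <- {0, 2, 4, 6}
  (0,0,1) <- {8, 10, 12}
  (0,1,0) <- {1, 5}
  (0,1,1) <- {7, 9, 11, 13}
  (1,0,1) <- {16}
  (1,1,1) <- {15, 17}
Distinct abstract states = 6

6


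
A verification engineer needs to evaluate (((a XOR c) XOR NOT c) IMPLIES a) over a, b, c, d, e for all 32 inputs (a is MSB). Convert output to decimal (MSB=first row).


Formula: (((a XOR c) XOR NOT c) IMPLIES a) over a, b, c, d, e (32 rows)
Evaluate each row (bits = a,b,c,d,e, MSB first):
  row 0 [00000]: (((0 XOR 0) XOR NOT 0) IMPLIES 0) -> 0
  row 1 [00001]: (((0 XOR 0) XOR NOT 0) IMPLIES 0) -> 0
  row 2 [00010]: (((0 XOR 0) XOR NOT 0) IMPLIES 0) -> 0
  row 3 [00011]: (((0 XOR 0) XOR NOT 0) IMPLIES 0) -> 0
  row 4 [00100]: (((0 XOR 1) XOR NOT 1) IMPLIES 0) -> 0
  row 5 [00101]: (((0 XOR 1) XOR NOT 1) IMPLIES 0) -> 0
  row 6 [00110]: (((0 XOR 1) XOR NOT 1) IMPLIES 0) -> 0
  row 7 [00111]: (((0 XOR 1) XOR NOT 1) IMPLIES 0) -> 0
  row 8 [01000]: (((0 XOR 0) XOR NOT 0) IMPLIES 0) -> 0
  row 9 [01001]: (((0 XOR 0) XOR NOT 0) IMPLIES 0) -> 0
  row 10 [01010]: (((0 XOR 0) XOR NOT 0) IMPLIES 0) -> 0
  row 11 [01011]: (((0 XOR 0) XOR NOT 0) IMPLIES 0) -> 0
  row 12 [01100]: (((0 XOR 1) XOR NOT 1) IMPLIES 0) -> 0
  row 13 [01101]: (((0 XOR 1) XOR NOT 1) IMPLIES 0) -> 0
  row 14 [01110]: (((0 XOR 1) XOR NOT 1) IMPLIES 0) -> 0
  row 15 [01111]: (((0 XOR 1) XOR NOT 1) IMPLIES 0) -> 0
  row 16 [10000]: (((1 XOR 0) XOR NOT 0) IMPLIES 1) -> 1
  row 17 [10001]: (((1 XOR 0) XOR NOT 0) IMPLIES 1) -> 1
  row 18 [10010]: (((1 XOR 0) XOR NOT 0) IMPLIES 1) -> 1
  row 19 [10011]: (((1 XOR 0) XOR NOT 0) IMPLIES 1) -> 1
  row 20 [10100]: (((1 XOR 1) XOR NOT 1) IMPLIES 1) -> 1
  row 21 [10101]: (((1 XOR 1) XOR NOT 1) IMPLIES 1) -> 1
  row 22 [10110]: (((1 XOR 1) XOR NOT 1) IMPLIES 1) -> 1
  row 23 [10111]: (((1 XOR 1) XOR NOT 1) IMPLIES 1) -> 1
  row 24 [11000]: (((1 XOR 0) XOR NOT 0) IMPLIES 1) -> 1
  row 25 [11001]: (((1 XOR 0) XOR NOT 0) IMPLIES 1) -> 1
  row 26 [11010]: (((1 XOR 0) XOR NOT 0) IMPLIES 1) -> 1
  row 27 [11011]: (((1 XOR 0) XOR NOT 0) IMPLIES 1) -> 1
  row 28 [11100]: (((1 XOR 1) XOR NOT 1) IMPLIES 1) -> 1
  row 29 [11101]: (((1 XOR 1) XOR NOT 1) IMPLIES 1) -> 1
  row 30 [11110]: (((1 XOR 1) XOR NOT 1) IMPLIES 1) -> 1
  row 31 [11111]: (((1 XOR 1) XOR NOT 1) IMPLIES 1) -> 1
Full result column, 4 rows per line (a,b,c fixed per line; d,e runs 00..11 left to right):
  rows 0-3 [a,b,c=000]: 0000  = hex 0
  rows 4-7 [a,b,c=001]: 0000  = hex 0
  rows 8-11 [a,b,c=010]: 0000  = hex 0
  rows 12-15 [a,b,c=011]: 0000  = hex 0
  rows 16-19 [a,b,c=100]: 1111  = hex F
  rows 20-23 [a,b,c=101]: 1111  = hex F
  rows 24-27 [a,b,c=110]: 1111  = hex F
  rows 28-31 [a,b,c=111]: 1111  = hex F
Output column (row 0 .. row 31) = 00000000000000001111111111111111
Output column grouped in 4s = 0000 0000 0000 0000 1111 1111 1111 1111 = 0x0000FFFF
Convert to decimal digit by digit (value = value*16 + digit):
  0 -> 0
  0*16 + 0 = 0
  0*16 + 0 = 0
  0*16 + 0 = 0
  0*16 + 15 (F) = 15
  15*16 + 15 (F) = 255
  255*16 + 15 (F) = 4095
  4095*16 + 15 (F) = 65535
Decimal = 65535

65535


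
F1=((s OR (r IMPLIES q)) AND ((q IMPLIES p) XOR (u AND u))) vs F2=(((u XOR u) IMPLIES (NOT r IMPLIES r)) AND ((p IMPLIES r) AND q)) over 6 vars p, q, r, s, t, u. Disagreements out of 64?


F1 = ((s OR (r IMPLIES q)) AND ((q IMPLIES p) XOR (u AND u)))
F2 = (((u XOR u) IMPLIES (NOT r IMPLIES r)) AND ((p IMPLIES r) AND q))
Evaluate both on each of 64 rows (bits = p,q,r,s,t,u):
  row 0 [000000]: F1=1 F2=0 (differ) -> 1
  row 1 [000001]: F1=0 F2=0 -> 0
  row 2 [000010]: F1=1 F2=0 (differ) -> 1
  row 3 [000011]: F1=0 F2=0 -> 0
  row 4 [000100]: F1=1 F2=0 (differ) -> 1
  (every remaining row is evaluated the same way; all 64 results are listed next)
Full result column, 8 rows per line (p,q,r fixed per line; s,t,u runs 000..111 left to right):
  rows 0-7 [p,q,r=000]: 10101010  (ones: 4)
  rows 8-15 [p,q,r=001]: 00001010  (ones: 2)
  rows 16-23 [p,q,r=010]: 10101010  (ones: 4)
  rows 24-31 [p,q,r=011]: 10101010  (ones: 4)
  rows 32-39 [p,q,r=100]: 10101010  (ones: 4)
  rows 40-47 [p,q,r=101]: 00001010  (ones: 2)
  rows 48-55 [p,q,r=110]: 10101010  (ones: 4)
  rows 56-63 [p,q,r=111]: 01010101  (ones: 4)
Disagreements = 4+2+4+4+4+2+4+4 = 28

28


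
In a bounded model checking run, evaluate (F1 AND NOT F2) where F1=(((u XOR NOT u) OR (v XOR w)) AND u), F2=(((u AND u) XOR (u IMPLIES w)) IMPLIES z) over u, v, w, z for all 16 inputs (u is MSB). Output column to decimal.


F1 = (((u XOR NOT u) OR (v XOR w)) AND u)
F2 = (((u AND u) XOR (u IMPLIES w)) IMPLIES z)
Counterexample to F1=>F2 is where F1=1 and F2=0.
Evaluate each row (bits = u,v,w,z, MSB first):
  row 0 [0000]: F1=0 F2=0 -> F1&~F2 -> 0
  row 1 [0001]: F1=0 F2=1 -> F1&~F2 -> 0
  row 2 [0010]: F1=0 F2=0 -> F1&~F2 -> 0
  row 3 [0011]: F1=0 F2=1 -> F1&~F2 -> 0
  row 4 [0100]: F1=0 F2=0 -> F1&~F2 -> 0
  row 5 [0101]: F1=0 F2=1 -> F1&~F2 -> 0
  row 6 [0110]: F1=0 F2=0 -> F1&~F2 -> 0
  row 7 [0111]: F1=0 F2=1 -> F1&~F2 -> 0
  row 8 [1000]: F1=1 F2=0 -> F1&~F2 -> 1
  row 9 [1001]: F1=1 F2=1 -> F1&~F2 -> 0
  row 10 [1010]: F1=1 F2=1 -> F1&~F2 -> 0
  row 11 [1011]: F1=1 F2=1 -> F1&~F2 -> 0
  row 12 [1100]: F1=1 F2=0 -> F1&~F2 -> 1
  row 13 [1101]: F1=1 F2=1 -> F1&~F2 -> 0
  row 14 [1110]: F1=1 F2=1 -> F1&~F2 -> 0
  row 15 [1111]: F1=1 F2=1 -> F1&~F2 -> 0
Full result column, 4 rows per line (u,v fixed per line; w,z runs 00..11 left to right):
  rows 0-3 [u,v=00]: 0000  = hex 0
  rows 4-7 [u,v=01]: 0000  = hex 0
  rows 8-11 [u,v=10]: 1000  = hex 8
  rows 12-15 [u,v=11]: 1000  = hex 8
Counterexample vector (row 0 .. row 15) = 0000000010001000
Output column grouped in 4s = 0000 0000 1000 1000 = 0x0088
Convert to decimal digit by digit (value = value*16 + digit):
  0 -> 0
  0*16 + 0 = 0
  0*16 + 8 = 8
  8*16 + 8 = 136
Decimal = 136

136


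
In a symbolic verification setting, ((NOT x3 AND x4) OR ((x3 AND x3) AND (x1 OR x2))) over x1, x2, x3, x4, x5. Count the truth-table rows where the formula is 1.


Formula: ((NOT x3 AND x4) OR ((x3 AND x3) AND (x1 OR x2))) over 5 vars (32 rows)
Evaluate each row (x1, x2, x3, x4, x5 as bits, MSB first):
  row 0 [00000]: ((NOT 0 AND 0) OR ((0 AND 0) AND (0 OR 0))) -> 0
  row 1 [00001]: ((NOT 0 AND 0) OR ((0 AND 0) AND (0 OR 0))) -> 0
  row 2 [00010]: ((NOT 0 AND 1) OR ((0 AND 0) AND (0 OR 0))) -> 1
  row 3 [00011]: ((NOT 0 AND 1) OR ((0 AND 0) AND (0 OR 0))) -> 1
  row 4 [00100]: ((NOT 1 AND 0) OR ((1 AND 1) AND (0 OR 0))) -> 0
  row 5 [00101]: ((NOT 1 AND 0) OR ((1 AND 1) AND (0 OR 0))) -> 0
  row 6 [00110]: ((NOT 1 AND 1) OR ((1 AND 1) AND (0 OR 0))) -> 0
  row 7 [00111]: ((NOT 1 AND 1) OR ((1 AND 1) AND (0 OR 0))) -> 0
  row 8 [01000]: ((NOT 0 AND 0) OR ((0 AND 0) AND (0 OR 1))) -> 0
  row 9 [01001]: ((NOT 0 AND 0) OR ((0 AND 0) AND (0 OR 1))) -> 0
  row 10 [01010]: ((NOT 0 AND 1) OR ((0 AND 0) AND (0 OR 1))) -> 1
  row 11 [01011]: ((NOT 0 AND 1) OR ((0 AND 0) AND (0 OR 1))) -> 1
  row 12 [01100]: ((NOT 1 AND 0) OR ((1 AND 1) AND (0 OR 1))) -> 1
  row 13 [01101]: ((NOT 1 AND 0) OR ((1 AND 1) AND (0 OR 1))) -> 1
  row 14 [01110]: ((NOT 1 AND 1) OR ((1 AND 1) AND (0 OR 1))) -> 1
  row 15 [01111]: ((NOT 1 AND 1) OR ((1 AND 1) AND (0 OR 1))) -> 1
  row 16 [10000]: ((NOT 0 AND 0) OR ((0 AND 0) AND (1 OR 0))) -> 0
  row 17 [10001]: ((NOT 0 AND 0) OR ((0 AND 0) AND (1 OR 0))) -> 0
  row 18 [10010]: ((NOT 0 AND 1) OR ((0 AND 0) AND (1 OR 0))) -> 1
  row 19 [10011]: ((NOT 0 AND 1) OR ((0 AND 0) AND (1 OR 0))) -> 1
  row 20 [10100]: ((NOT 1 AND 0) OR ((1 AND 1) AND (1 OR 0))) -> 1
  row 21 [10101]: ((NOT 1 AND 0) OR ((1 AND 1) AND (1 OR 0))) -> 1
  row 22 [10110]: ((NOT 1 AND 1) OR ((1 AND 1) AND (1 OR 0))) -> 1
  row 23 [10111]: ((NOT 1 AND 1) OR ((1 AND 1) AND (1 OR 0))) -> 1
  row 24 [11000]: ((NOT 0 AND 0) OR ((0 AND 0) AND (1 OR 1))) -> 0
  row 25 [11001]: ((NOT 0 AND 0) OR ((0 AND 0) AND (1 OR 1))) -> 0
  row 26 [11010]: ((NOT 0 AND 1) OR ((0 AND 0) AND (1 OR 1))) -> 1
  row 27 [11011]: ((NOT 0 AND 1) OR ((0 AND 0) AND (1 OR 1))) -> 1
  row 28 [11100]: ((NOT 1 AND 0) OR ((1 AND 1) AND (1 OR 1))) -> 1
  row 29 [11101]: ((NOT 1 AND 0) OR ((1 AND 1) AND (1 OR 1))) -> 1
  row 30 [11110]: ((NOT 1 AND 1) OR ((1 AND 1) AND (1 OR 1))) -> 1
  row 31 [11111]: ((NOT 1 AND 1) OR ((1 AND 1) AND (1 OR 1))) -> 1
Full result column, 8 rows per line (x1,x2 fixed per line; x3,x4,x5 runs 000..111 left to right):
  rows 0-7 [x1,x2=00]: 00110000  (ones: 2)
  rows 8-15 [x1,x2=01]: 00111111  (ones: 6)
  rows 16-23 [x1,x2=10]: 00111111  (ones: 6)
  rows 24-31 [x1,x2=11]: 00111111  (ones: 6)
Count of 1-rows = 2+6+6+6 = 20

20


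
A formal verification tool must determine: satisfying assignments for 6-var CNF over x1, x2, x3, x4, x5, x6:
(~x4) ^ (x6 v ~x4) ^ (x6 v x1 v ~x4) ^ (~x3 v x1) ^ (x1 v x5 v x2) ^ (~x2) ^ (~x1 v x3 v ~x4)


CNF with 7 clauses over 6 vars (64 assignments).
An assignment satisfies CNF iff every clause has >=1 true literal.
Check each row (bits = x1,x2,x3,x4,x5,x6; clause T/F shown):
  row 0 [000000]: clauses=TTTTFTT -> 0
  row 1 [000001]: clauses=TTTTFTT -> 0
  row 2 [000010]: clauses=TTTTTTT -> 1
  row 3 [000011]: clauses=TTTTTTT -> 1
  row 4 [000100]: clauses=FFFTFTT -> 0
  (every remaining row is evaluated the same way; all 64 results are listed next)
Full result column, 8 rows per line (x1,x2,x3 fixed per line; x4,x5,x6 runs 000..111 left to right):
  rows 0-7 [x1,x2,x3=000]: 00110000  (ones: 2)
  rows 8-15 [x1,x2,x3=001]: 00000000  (ones: 0)
  rows 16-23 [x1,x2,x3=010]: 00000000  (ones: 0)
  rows 24-31 [x1,x2,x3=011]: 00000000  (ones: 0)
  rows 32-39 [x1,x2,x3=100]: 11110000  (ones: 4)
  rows 40-47 [x1,x2,x3=101]: 11110000  (ones: 4)
  rows 48-55 [x1,x2,x3=110]: 00000000  (ones: 0)
  rows 56-63 [x1,x2,x3=111]: 00000000  (ones: 0)
Satisfying assignments = 2+0+0+0+4+4+0+0 = 10

10


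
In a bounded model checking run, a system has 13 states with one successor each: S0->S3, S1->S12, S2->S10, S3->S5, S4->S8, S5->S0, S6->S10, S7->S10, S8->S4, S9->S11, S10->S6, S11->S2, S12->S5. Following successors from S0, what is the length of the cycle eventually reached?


Trace from S0 until a state repeats:
  S0 -> S3 -> S5 -> S0
S0 first seen at step 0, revisited at step 3.
Cycle length = 3 - 0 = 3

3


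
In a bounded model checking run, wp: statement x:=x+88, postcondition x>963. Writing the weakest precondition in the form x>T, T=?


Formula: wp(x:=E, P) = P[E/x] (substitute E for x in postcondition)
Step 1: Postcondition: x>963
Step 2: Substitute x+88 for x: x+88>963
Step 3: Solve for x: x > 963-88 = 875

875


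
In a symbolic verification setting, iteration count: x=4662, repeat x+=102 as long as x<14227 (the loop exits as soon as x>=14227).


Step 1: x goes from 4662 toward 14227 by 102; the body runs while x<14227, so iterations = ceil((bound-start)/step)
Step 2: Distance=9565
Step 3: ceil(9565/102)=94

94


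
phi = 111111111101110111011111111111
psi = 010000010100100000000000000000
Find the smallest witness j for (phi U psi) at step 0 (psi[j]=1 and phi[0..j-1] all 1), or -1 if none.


(phi U psi) at 0: need smallest j with psi[j]=1 and phi[i]=1 for all i in [0,j).
Scan from step 0:
  step 0: phi=1, psi=0 -> continue
  step 1: psi=1 and phi held for [0,1) -> witness found
Witness step = 1

1


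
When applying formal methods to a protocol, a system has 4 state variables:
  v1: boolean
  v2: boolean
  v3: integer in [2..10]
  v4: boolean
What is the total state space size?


State space = product of domain sizes of all variables.
Domain sizes:
  v1 (boolean): 2
  v2 (boolean): 2
  v3 (integer in [2..10]): 9
  v4 (boolean): 2
Product = 2 * 2 * 9 * 2 = 72

72
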